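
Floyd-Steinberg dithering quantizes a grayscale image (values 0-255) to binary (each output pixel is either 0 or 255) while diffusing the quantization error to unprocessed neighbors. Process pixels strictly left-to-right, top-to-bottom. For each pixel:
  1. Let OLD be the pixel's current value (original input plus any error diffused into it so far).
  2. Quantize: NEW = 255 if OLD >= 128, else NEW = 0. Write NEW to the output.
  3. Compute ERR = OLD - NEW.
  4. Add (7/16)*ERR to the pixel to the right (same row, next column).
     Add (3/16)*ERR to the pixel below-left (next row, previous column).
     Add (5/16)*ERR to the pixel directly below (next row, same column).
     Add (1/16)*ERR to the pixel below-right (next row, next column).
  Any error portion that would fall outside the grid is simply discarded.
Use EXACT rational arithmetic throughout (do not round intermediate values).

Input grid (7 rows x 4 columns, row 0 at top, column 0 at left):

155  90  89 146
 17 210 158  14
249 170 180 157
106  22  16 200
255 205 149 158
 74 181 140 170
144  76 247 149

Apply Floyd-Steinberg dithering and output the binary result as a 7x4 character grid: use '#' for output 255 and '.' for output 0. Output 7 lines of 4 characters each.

(0,0): OLD=155 → NEW=255, ERR=-100
(0,1): OLD=185/4 → NEW=0, ERR=185/4
(0,2): OLD=6991/64 → NEW=0, ERR=6991/64
(0,3): OLD=198441/1024 → NEW=255, ERR=-62679/1024
(1,0): OLD=-357/64 → NEW=0, ERR=-357/64
(1,1): OLD=120957/512 → NEW=255, ERR=-9603/512
(1,2): OLD=2872833/16384 → NEW=255, ERR=-1305087/16384
(1,3): OLD=-8690217/262144 → NEW=0, ERR=-8690217/262144
(2,0): OLD=1996719/8192 → NEW=255, ERR=-92241/8192
(2,1): OLD=37729973/262144 → NEW=255, ERR=-29116747/262144
(2,2): OLD=51970393/524288 → NEW=0, ERR=51970393/524288
(2,3): OLD=1552139253/8388608 → NEW=255, ERR=-586955787/8388608
(3,0): OLD=342487423/4194304 → NEW=0, ERR=342487423/4194304
(3,1): OLD=2744529249/67108864 → NEW=0, ERR=2744529249/67108864
(3,2): OLD=48111799327/1073741824 → NEW=0, ERR=48111799327/1073741824
(3,3): OLD=3503540093273/17179869184 → NEW=255, ERR=-877326548647/17179869184
(4,0): OLD=309436746707/1073741824 → NEW=255, ERR=35632581587/1073741824
(4,1): OLD=2111437886009/8589934592 → NEW=255, ERR=-78995434951/8589934592
(4,2): OLD=41770435833305/274877906944 → NEW=255, ERR=-28323430437415/274877906944
(4,3): OLD=438757832428479/4398046511104 → NEW=0, ERR=438757832428479/4398046511104
(5,0): OLD=11358799515555/137438953472 → NEW=0, ERR=11358799515555/137438953472
(5,1): OLD=866581991709461/4398046511104 → NEW=255, ERR=-254919868622059/4398046511104
(5,2): OLD=221160578253621/2199023255552 → NEW=0, ERR=221160578253621/2199023255552
(5,3): OLD=16799548880897329/70368744177664 → NEW=255, ERR=-1144480884406991/70368744177664
(6,0): OLD=11185747478206239/70368744177664 → NEW=255, ERR=-6758282287098081/70368744177664
(6,1): OLD=44913948284899913/1125899906842624 → NEW=0, ERR=44913948284899913/1125899906842624
(6,2): OLD=5209930581346836527/18014398509481984 → NEW=255, ERR=616258961428930607/18014398509481984
(6,3): OLD=47606950701620278857/288230376151711744 → NEW=255, ERR=-25891795217066215863/288230376151711744
Row 0: #..#
Row 1: .##.
Row 2: ##.#
Row 3: ...#
Row 4: ###.
Row 5: .#.#
Row 6: #.##

Answer: #..#
.##.
##.#
...#
###.
.#.#
#.##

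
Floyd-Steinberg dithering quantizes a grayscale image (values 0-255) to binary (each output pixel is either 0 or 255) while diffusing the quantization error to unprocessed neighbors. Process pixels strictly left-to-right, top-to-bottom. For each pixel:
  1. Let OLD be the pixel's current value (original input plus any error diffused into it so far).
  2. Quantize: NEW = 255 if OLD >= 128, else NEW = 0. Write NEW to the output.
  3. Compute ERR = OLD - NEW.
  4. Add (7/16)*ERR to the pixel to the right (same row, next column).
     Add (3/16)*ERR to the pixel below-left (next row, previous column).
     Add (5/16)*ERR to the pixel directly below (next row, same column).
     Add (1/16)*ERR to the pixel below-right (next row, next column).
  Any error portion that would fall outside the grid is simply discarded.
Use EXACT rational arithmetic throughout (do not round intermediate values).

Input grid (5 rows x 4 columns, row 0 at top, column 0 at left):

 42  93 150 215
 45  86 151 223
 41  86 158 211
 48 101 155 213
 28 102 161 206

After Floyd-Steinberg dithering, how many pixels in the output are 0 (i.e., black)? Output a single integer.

(0,0): OLD=42 → NEW=0, ERR=42
(0,1): OLD=891/8 → NEW=0, ERR=891/8
(0,2): OLD=25437/128 → NEW=255, ERR=-7203/128
(0,3): OLD=389899/2048 → NEW=255, ERR=-132341/2048
(1,0): OLD=10113/128 → NEW=0, ERR=10113/128
(1,1): OLD=150983/1024 → NEW=255, ERR=-110137/1024
(1,2): OLD=2660883/32768 → NEW=0, ERR=2660883/32768
(1,3): OLD=123111157/524288 → NEW=255, ERR=-10582283/524288
(2,0): OLD=745853/16384 → NEW=0, ERR=745853/16384
(2,1): OLD=48480367/524288 → NEW=0, ERR=48480367/524288
(2,2): OLD=223687035/1048576 → NEW=255, ERR=-43699845/1048576
(2,3): OLD=3213419087/16777216 → NEW=255, ERR=-1064770993/16777216
(3,0): OLD=667430765/8388608 → NEW=0, ERR=667430765/8388608
(3,1): OLD=21439515699/134217728 → NEW=255, ERR=-12786004941/134217728
(3,2): OLD=202246500173/2147483648 → NEW=0, ERR=202246500173/2147483648
(3,3): OLD=7963399055515/34359738368 → NEW=255, ERR=-798334228325/34359738368
(4,0): OLD=75165988521/2147483648 → NEW=0, ERR=75165988521/2147483648
(4,1): OLD=1892788307131/17179869184 → NEW=0, ERR=1892788307131/17179869184
(4,2): OLD=125521222399771/549755813888 → NEW=255, ERR=-14666510141669/549755813888
(4,3): OLD=1697237957361453/8796093022208 → NEW=255, ERR=-545765763301587/8796093022208
Output grid:
  Row 0: ..##  (2 black, running=2)
  Row 1: .#.#  (2 black, running=4)
  Row 2: ..##  (2 black, running=6)
  Row 3: .#.#  (2 black, running=8)
  Row 4: ..##  (2 black, running=10)

Answer: 10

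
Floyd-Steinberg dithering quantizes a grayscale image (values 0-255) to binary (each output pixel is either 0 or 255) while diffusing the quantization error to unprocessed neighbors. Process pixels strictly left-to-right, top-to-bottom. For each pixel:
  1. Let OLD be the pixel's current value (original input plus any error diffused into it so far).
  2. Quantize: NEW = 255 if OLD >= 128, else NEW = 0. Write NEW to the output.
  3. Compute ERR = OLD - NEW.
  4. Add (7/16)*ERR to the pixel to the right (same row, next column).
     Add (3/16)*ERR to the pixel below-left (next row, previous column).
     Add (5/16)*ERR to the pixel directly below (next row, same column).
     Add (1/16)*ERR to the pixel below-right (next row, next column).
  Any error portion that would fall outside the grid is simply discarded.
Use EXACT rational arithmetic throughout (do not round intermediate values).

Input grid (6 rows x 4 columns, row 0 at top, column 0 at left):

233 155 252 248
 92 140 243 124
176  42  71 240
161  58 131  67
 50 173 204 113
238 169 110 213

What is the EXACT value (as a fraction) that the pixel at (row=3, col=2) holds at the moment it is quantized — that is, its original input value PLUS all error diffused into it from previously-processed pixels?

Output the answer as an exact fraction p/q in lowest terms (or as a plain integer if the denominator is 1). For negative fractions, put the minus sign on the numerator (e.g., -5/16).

Answer: 214067071349/2147483648

Derivation:
(0,0): OLD=233 → NEW=255, ERR=-22
(0,1): OLD=1163/8 → NEW=255, ERR=-877/8
(0,2): OLD=26117/128 → NEW=255, ERR=-6523/128
(0,3): OLD=462243/2048 → NEW=255, ERR=-59997/2048
(1,0): OLD=8265/128 → NEW=0, ERR=8265/128
(1,1): OLD=126015/1024 → NEW=0, ERR=126015/1024
(1,2): OLD=8800491/32768 → NEW=255, ERR=444651/32768
(1,3): OLD=61654621/524288 → NEW=0, ERR=61654621/524288
(2,0): OLD=3592229/16384 → NEW=255, ERR=-585691/16384
(2,1): OLD=37432615/524288 → NEW=0, ERR=37432615/524288
(2,2): OLD=142834387/1048576 → NEW=255, ERR=-124552493/1048576
(2,3): OLD=3785439431/16777216 → NEW=255, ERR=-492750649/16777216
(3,0): OLD=1369153173/8388608 → NEW=255, ERR=-769941867/8388608
(3,1): OLD=2100510731/134217728 → NEW=0, ERR=2100510731/134217728
(3,2): OLD=214067071349/2147483648 → NEW=0, ERR=214067071349/2147483648
Target (3,2): original=131, with diffused error = 214067071349/2147483648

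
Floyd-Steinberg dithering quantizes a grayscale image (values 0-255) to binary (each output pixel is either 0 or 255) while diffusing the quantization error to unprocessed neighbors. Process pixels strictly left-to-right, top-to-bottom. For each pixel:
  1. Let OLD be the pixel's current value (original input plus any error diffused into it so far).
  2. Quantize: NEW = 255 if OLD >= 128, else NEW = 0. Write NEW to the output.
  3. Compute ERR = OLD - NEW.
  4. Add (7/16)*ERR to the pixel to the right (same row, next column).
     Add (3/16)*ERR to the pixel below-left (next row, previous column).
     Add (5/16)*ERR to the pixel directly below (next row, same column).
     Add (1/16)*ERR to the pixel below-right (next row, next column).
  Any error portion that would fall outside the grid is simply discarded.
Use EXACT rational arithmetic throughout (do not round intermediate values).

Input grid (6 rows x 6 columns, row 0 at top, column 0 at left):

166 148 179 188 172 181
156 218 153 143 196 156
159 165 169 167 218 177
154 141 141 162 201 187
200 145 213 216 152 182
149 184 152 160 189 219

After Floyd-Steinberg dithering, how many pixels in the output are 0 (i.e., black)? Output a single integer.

Answer: 10

Derivation:
(0,0): OLD=166 → NEW=255, ERR=-89
(0,1): OLD=1745/16 → NEW=0, ERR=1745/16
(0,2): OLD=58039/256 → NEW=255, ERR=-7241/256
(0,3): OLD=719361/4096 → NEW=255, ERR=-325119/4096
(0,4): OLD=8996359/65536 → NEW=255, ERR=-7715321/65536
(0,5): OLD=135785009/1048576 → NEW=255, ERR=-131601871/1048576
(1,0): OLD=38051/256 → NEW=255, ERR=-27229/256
(1,1): OLD=398709/2048 → NEW=255, ERR=-123531/2048
(1,2): OLD=7189657/65536 → NEW=0, ERR=7189657/65536
(1,3): OLD=37316197/262144 → NEW=255, ERR=-29530523/262144
(1,4): OLD=1366217935/16777216 → NEW=0, ERR=1366217935/16777216
(1,5): OLD=38936184825/268435456 → NEW=255, ERR=-29514856455/268435456
(2,0): OLD=3750359/32768 → NEW=0, ERR=3750359/32768
(2,1): OLD=220353453/1048576 → NEW=255, ERR=-47033427/1048576
(2,2): OLD=2663673927/16777216 → NEW=255, ERR=-1614516153/16777216
(2,3): OLD=15008273359/134217728 → NEW=0, ERR=15008273359/134217728
(2,4): OLD=1136932307437/4294967296 → NEW=255, ERR=41715646957/4294967296
(2,5): OLD=10443920185931/68719476736 → NEW=255, ERR=-7079546381749/68719476736
(3,0): OLD=3042648423/16777216 → NEW=255, ERR=-1235541657/16777216
(3,1): OLD=11257284443/134217728 → NEW=0, ERR=11257284443/134217728
(3,2): OLD=178010040385/1073741824 → NEW=255, ERR=-95794124735/1073741824
(3,3): OLD=10563474281795/68719476736 → NEW=255, ERR=-6959992285885/68719476736
(3,4): OLD=81032369876451/549755813888 → NEW=255, ERR=-59155362664989/549755813888
(3,5): OLD=952939604038509/8796093022208 → NEW=0, ERR=952939604038509/8796093022208
(4,0): OLD=413846916649/2147483648 → NEW=255, ERR=-133761413591/2147483648
(4,1): OLD=4213500843157/34359738368 → NEW=0, ERR=4213500843157/34359738368
(4,2): OLD=247414621382447/1099511627776 → NEW=255, ERR=-32960843700433/1099511627776
(4,3): OLD=2559361537101451/17592186044416 → NEW=255, ERR=-1926645904224629/17592186044416
(4,4): OLD=23768696703093563/281474976710656 → NEW=0, ERR=23768696703093563/281474976710656
(4,5): OLD=1108218800064772285/4503599627370496 → NEW=255, ERR=-40199104914704195/4503599627370496
(5,0): OLD=83853205711503/549755813888 → NEW=255, ERR=-56334526829937/549755813888
(5,1): OLD=2955070616598655/17592186044416 → NEW=255, ERR=-1530936824727425/17592186044416
(5,2): OLD=12904072954957797/140737488355328 → NEW=0, ERR=12904072954957797/140737488355328
(5,3): OLD=809969403532688039/4503599627370496 → NEW=255, ERR=-338448501446788441/4503599627370496
(5,4): OLD=1567177854132841031/9007199254740992 → NEW=255, ERR=-729657955826111929/9007199254740992
(5,5): OLD=26812227743181604531/144115188075855872 → NEW=255, ERR=-9937145216161642829/144115188075855872
Output grid:
  Row 0: #.####  (1 black, running=1)
  Row 1: ##.#.#  (2 black, running=3)
  Row 2: .##.##  (2 black, running=5)
  Row 3: #.###.  (2 black, running=7)
  Row 4: #.##.#  (2 black, running=9)
  Row 5: ##.###  (1 black, running=10)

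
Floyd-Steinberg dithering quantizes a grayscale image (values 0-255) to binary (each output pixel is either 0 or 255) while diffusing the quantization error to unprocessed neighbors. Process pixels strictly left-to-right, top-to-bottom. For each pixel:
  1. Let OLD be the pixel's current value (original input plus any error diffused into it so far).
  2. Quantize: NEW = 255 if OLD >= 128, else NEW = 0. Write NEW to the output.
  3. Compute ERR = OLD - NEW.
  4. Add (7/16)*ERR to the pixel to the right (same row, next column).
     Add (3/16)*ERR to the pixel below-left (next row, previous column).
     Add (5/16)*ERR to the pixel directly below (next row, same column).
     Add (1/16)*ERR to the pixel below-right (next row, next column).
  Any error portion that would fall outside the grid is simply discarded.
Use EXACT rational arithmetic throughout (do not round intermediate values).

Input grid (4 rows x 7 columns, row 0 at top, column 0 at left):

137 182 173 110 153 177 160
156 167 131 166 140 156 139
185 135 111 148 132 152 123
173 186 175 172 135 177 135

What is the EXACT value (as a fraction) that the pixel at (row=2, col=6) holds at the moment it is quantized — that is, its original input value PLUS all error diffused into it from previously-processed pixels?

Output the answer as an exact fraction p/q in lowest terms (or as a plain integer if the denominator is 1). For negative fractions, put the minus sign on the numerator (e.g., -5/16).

Answer: 38205274180833/274877906944

Derivation:
(0,0): OLD=137 → NEW=255, ERR=-118
(0,1): OLD=1043/8 → NEW=255, ERR=-997/8
(0,2): OLD=15165/128 → NEW=0, ERR=15165/128
(0,3): OLD=331435/2048 → NEW=255, ERR=-190805/2048
(0,4): OLD=3677869/32768 → NEW=0, ERR=3677869/32768
(0,5): OLD=118544059/524288 → NEW=255, ERR=-15149381/524288
(0,6): OLD=1236131613/8388608 → NEW=255, ERR=-902963427/8388608
(1,0): OLD=12257/128 → NEW=0, ERR=12257/128
(1,1): OLD=189223/1024 → NEW=255, ERR=-71897/1024
(1,2): OLD=3671603/32768 → NEW=0, ERR=3671603/32768
(1,3): OLD=28096119/131072 → NEW=255, ERR=-5327241/131072
(1,4): OLD=1225177669/8388608 → NEW=255, ERR=-913917371/8388608
(1,5): OLD=5780618837/67108864 → NEW=0, ERR=5780618837/67108864
(1,6): OLD=151656787547/1073741824 → NEW=255, ERR=-122147377573/1073741824
(2,0): OLD=3305629/16384 → NEW=255, ERR=-872291/16384
(2,1): OLD=61215887/524288 → NEW=0, ERR=61215887/524288
(2,2): OLD=1552636781/8388608 → NEW=255, ERR=-586458259/8388608
(2,3): OLD=6126238533/67108864 → NEW=0, ERR=6126238533/67108864
(2,4): OLD=81337602389/536870912 → NEW=255, ERR=-55564480171/536870912
(2,5): OLD=1812463344327/17179869184 → NEW=0, ERR=1812463344327/17179869184
(2,6): OLD=38205274180833/274877906944 → NEW=255, ERR=-31888592089887/274877906944
Target (2,6): original=123, with diffused error = 38205274180833/274877906944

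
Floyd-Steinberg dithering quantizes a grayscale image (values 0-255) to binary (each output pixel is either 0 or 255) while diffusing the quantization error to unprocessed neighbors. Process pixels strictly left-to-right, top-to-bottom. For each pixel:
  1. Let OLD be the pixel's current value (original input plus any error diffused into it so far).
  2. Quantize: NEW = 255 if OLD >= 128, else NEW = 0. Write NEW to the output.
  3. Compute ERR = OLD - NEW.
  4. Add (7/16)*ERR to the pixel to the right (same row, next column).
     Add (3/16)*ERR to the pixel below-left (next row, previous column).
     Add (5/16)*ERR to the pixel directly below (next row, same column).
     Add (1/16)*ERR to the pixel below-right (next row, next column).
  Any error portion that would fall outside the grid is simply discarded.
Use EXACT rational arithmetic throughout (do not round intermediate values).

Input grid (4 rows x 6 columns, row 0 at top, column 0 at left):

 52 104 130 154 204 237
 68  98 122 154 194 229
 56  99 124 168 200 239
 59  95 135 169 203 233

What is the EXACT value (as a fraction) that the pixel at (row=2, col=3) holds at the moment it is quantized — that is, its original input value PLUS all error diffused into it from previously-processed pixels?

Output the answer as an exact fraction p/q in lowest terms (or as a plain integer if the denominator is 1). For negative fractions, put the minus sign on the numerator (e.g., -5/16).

(0,0): OLD=52 → NEW=0, ERR=52
(0,1): OLD=507/4 → NEW=0, ERR=507/4
(0,2): OLD=11869/64 → NEW=255, ERR=-4451/64
(0,3): OLD=126539/1024 → NEW=0, ERR=126539/1024
(0,4): OLD=4228109/16384 → NEW=255, ERR=50189/16384
(0,5): OLD=62479451/262144 → NEW=255, ERR=-4367269/262144
(1,0): OLD=6913/64 → NEW=0, ERR=6913/64
(1,1): OLD=89639/512 → NEW=255, ERR=-40921/512
(1,2): OLD=1579283/16384 → NEW=0, ERR=1579283/16384
(1,3): OLD=15139847/65536 → NEW=255, ERR=-1571833/65536
(1,4): OLD=792990949/4194304 → NEW=255, ERR=-276556571/4194304
(1,5): OLD=13095500723/67108864 → NEW=255, ERR=-4017259597/67108864
(2,0): OLD=612509/8192 → NEW=0, ERR=612509/8192
(2,1): OLD=34487599/262144 → NEW=255, ERR=-32359121/262144
(2,2): OLD=380108941/4194304 → NEW=0, ERR=380108941/4194304
(2,3): OLD=6503345957/33554432 → NEW=255, ERR=-2053034203/33554432
Target (2,3): original=168, with diffused error = 6503345957/33554432

Answer: 6503345957/33554432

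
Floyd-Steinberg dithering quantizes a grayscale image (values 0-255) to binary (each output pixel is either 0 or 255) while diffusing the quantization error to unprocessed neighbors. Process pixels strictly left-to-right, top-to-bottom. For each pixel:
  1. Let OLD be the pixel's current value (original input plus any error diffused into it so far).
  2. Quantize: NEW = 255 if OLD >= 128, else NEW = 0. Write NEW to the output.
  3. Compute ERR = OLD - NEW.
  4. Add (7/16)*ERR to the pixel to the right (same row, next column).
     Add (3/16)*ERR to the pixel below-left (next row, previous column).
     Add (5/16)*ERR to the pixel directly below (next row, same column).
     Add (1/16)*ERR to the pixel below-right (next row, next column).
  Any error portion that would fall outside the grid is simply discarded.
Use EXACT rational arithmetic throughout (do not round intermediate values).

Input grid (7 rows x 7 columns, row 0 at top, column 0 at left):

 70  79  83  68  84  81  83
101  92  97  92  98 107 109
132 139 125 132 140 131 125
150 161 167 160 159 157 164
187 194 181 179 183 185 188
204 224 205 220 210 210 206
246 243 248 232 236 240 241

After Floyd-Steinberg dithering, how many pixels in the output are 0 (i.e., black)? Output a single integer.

(0,0): OLD=70 → NEW=0, ERR=70
(0,1): OLD=877/8 → NEW=0, ERR=877/8
(0,2): OLD=16763/128 → NEW=255, ERR=-15877/128
(0,3): OLD=28125/2048 → NEW=0, ERR=28125/2048
(0,4): OLD=2949387/32768 → NEW=0, ERR=2949387/32768
(0,5): OLD=63113037/524288 → NEW=0, ERR=63113037/524288
(0,6): OLD=1138045723/8388608 → NEW=255, ERR=-1001049317/8388608
(1,0): OLD=18359/128 → NEW=255, ERR=-14281/128
(1,1): OLD=59969/1024 → NEW=0, ERR=59969/1024
(1,2): OLD=3056789/32768 → NEW=0, ERR=3056789/32768
(1,3): OLD=19166417/131072 → NEW=255, ERR=-14256943/131072
(1,4): OLD=855379251/8388608 → NEW=0, ERR=855379251/8388608
(1,5): OLD=11574944867/67108864 → NEW=255, ERR=-5537815453/67108864
(1,6): OLD=46309646701/1073741824 → NEW=0, ERR=46309646701/1073741824
(2,0): OLD=1771355/16384 → NEW=0, ERR=1771355/16384
(2,1): OLD=112784473/524288 → NEW=255, ERR=-20908967/524288
(2,2): OLD=1006377163/8388608 → NEW=0, ERR=1006377163/8388608
(2,3): OLD=11773917107/67108864 → NEW=255, ERR=-5338843213/67108864
(2,4): OLD=61627060867/536870912 → NEW=0, ERR=61627060867/536870912
(2,5): OLD=2918733963233/17179869184 → NEW=255, ERR=-1462132678687/17179869184
(2,6): OLD=26411900597303/274877906944 → NEW=0, ERR=26411900597303/274877906944
(3,0): OLD=1478981099/8388608 → NEW=255, ERR=-660113941/8388608
(3,1): OLD=9620802255/67108864 → NEW=255, ERR=-7491958065/67108864
(3,2): OLD=74216693629/536870912 → NEW=255, ERR=-62685388931/536870912
(3,3): OLD=242831851179/2147483648 → NEW=0, ERR=242831851179/2147483648
(3,4): OLD=61411358710251/274877906944 → NEW=255, ERR=-8682507560469/274877906944
(3,5): OLD=311766945990449/2199023255552 → NEW=255, ERR=-248983984175311/2199023255552
(3,6): OLD=4896672174361455/35184372088832 → NEW=255, ERR=-4075342708290705/35184372088832
(4,0): OLD=151909289253/1073741824 → NEW=255, ERR=-121894875867/1073741824
(4,1): OLD=1419666927393/17179869184 → NEW=0, ERR=1419666927393/17179869184
(4,2): OLD=53570930583311/274877906944 → NEW=255, ERR=-16522935687409/274877906944
(4,3): OLD=384429859308117/2199023255552 → NEW=255, ERR=-176321070857643/2199023255552
(4,4): OLD=2179450078457679/17592186044416 → NEW=0, ERR=2179450078457679/17592186044416
(4,5): OLD=101401934654713199/562949953421312 → NEW=255, ERR=-42150303467721361/562949953421312
(4,6): OLD=1008534019005120953/9007199254740992 → NEW=0, ERR=1008534019005120953/9007199254740992
(5,0): OLD=50582503729395/274877906944 → NEW=255, ERR=-19511362541325/274877906944
(5,1): OLD=440691169802641/2199023255552 → NEW=255, ERR=-120059760363119/2199023255552
(5,2): OLD=2682107341152871/17592186044416 → NEW=255, ERR=-1803900100173209/17592186044416
(5,3): OLD=23862616846102499/140737488355328 → NEW=255, ERR=-12025442684506141/140737488355328
(5,4): OLD=1731922356339944321/9007199254740992 → NEW=255, ERR=-564913453619008639/9007199254740992
(5,5): OLD=13539625770182329137/72057594037927936 → NEW=255, ERR=-4835060709489294543/72057594037927936
(5,6): OLD=238602526898921919167/1152921504606846976 → NEW=255, ERR=-55392456775824059713/1152921504606846976
(6,0): OLD=7514721751110315/35184372088832 → NEW=255, ERR=-1457293131541845/35184372088832
(6,1): OLD=103670150925207527/562949953421312 → NEW=255, ERR=-39882087197227033/562949953421312
(6,2): OLD=1490946177900431189/9007199254740992 → NEW=255, ERR=-805889632058521771/9007199254740992
(6,3): OLD=10663508669000617931/72057594037927936 → NEW=255, ERR=-7711177810671005749/72057594037927936
(6,4): OLD=21856560435602934089/144115188075855872 → NEW=255, ERR=-14892812523740313271/144115188075855872
(6,5): OLD=2967929927210985996293/18446744073709551616 → NEW=255, ERR=-1735989811584949665787/18446744073709551616
(6,6): OLD=53309544383434199190739/295147905179352825856 → NEW=255, ERR=-21953171437300771402541/295147905179352825856
Output grid:
  Row 0: ..#...#  (5 black, running=5)
  Row 1: #..#.#.  (4 black, running=9)
  Row 2: .#.#.#.  (4 black, running=13)
  Row 3: ###.###  (1 black, running=14)
  Row 4: #.##.#.  (3 black, running=17)
  Row 5: #######  (0 black, running=17)
  Row 6: #######  (0 black, running=17)

Answer: 17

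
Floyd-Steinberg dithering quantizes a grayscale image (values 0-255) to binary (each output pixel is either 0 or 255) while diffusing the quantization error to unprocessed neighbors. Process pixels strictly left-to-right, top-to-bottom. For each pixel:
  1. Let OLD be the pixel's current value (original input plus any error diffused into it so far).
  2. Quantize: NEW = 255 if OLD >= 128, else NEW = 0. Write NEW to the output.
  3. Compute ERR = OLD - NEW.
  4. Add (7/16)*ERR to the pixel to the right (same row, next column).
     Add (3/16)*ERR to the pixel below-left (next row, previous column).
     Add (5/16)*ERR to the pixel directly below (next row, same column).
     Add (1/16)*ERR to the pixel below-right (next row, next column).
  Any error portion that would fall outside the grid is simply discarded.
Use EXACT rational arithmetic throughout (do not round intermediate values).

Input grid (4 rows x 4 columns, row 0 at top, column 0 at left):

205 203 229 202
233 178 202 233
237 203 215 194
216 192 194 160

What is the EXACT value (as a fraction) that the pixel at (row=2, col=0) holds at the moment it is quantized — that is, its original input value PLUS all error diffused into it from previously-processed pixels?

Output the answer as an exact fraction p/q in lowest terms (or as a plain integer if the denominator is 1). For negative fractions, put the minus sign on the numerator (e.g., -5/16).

Answer: 3982967/16384

Derivation:
(0,0): OLD=205 → NEW=255, ERR=-50
(0,1): OLD=1449/8 → NEW=255, ERR=-591/8
(0,2): OLD=25175/128 → NEW=255, ERR=-7465/128
(0,3): OLD=361441/2048 → NEW=255, ERR=-160799/2048
(1,0): OLD=26051/128 → NEW=255, ERR=-6589/128
(1,1): OLD=121173/1024 → NEW=0, ERR=121173/1024
(1,2): OLD=7084665/32768 → NEW=255, ERR=-1271175/32768
(1,3): OLD=98485919/524288 → NEW=255, ERR=-35207521/524288
(2,0): OLD=3982967/16384 → NEW=255, ERR=-194953/16384
Target (2,0): original=237, with diffused error = 3982967/16384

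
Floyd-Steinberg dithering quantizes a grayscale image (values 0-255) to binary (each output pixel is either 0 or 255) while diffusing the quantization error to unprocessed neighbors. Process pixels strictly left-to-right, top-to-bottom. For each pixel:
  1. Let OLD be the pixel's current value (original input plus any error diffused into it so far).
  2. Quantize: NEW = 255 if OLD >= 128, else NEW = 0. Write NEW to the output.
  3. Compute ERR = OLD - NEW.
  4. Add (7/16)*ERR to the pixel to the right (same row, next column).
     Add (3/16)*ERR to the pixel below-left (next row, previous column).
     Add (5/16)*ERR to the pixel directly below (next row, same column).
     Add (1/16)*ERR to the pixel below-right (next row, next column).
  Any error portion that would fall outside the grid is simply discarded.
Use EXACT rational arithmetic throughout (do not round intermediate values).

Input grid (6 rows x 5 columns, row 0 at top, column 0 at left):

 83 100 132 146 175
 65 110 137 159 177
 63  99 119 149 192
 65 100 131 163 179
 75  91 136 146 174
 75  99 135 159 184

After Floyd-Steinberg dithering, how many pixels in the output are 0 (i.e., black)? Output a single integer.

(0,0): OLD=83 → NEW=0, ERR=83
(0,1): OLD=2181/16 → NEW=255, ERR=-1899/16
(0,2): OLD=20499/256 → NEW=0, ERR=20499/256
(0,3): OLD=741509/4096 → NEW=255, ERR=-302971/4096
(0,4): OLD=9348003/65536 → NEW=255, ERR=-7363677/65536
(1,0): OLD=17583/256 → NEW=0, ERR=17583/256
(1,1): OLD=252233/2048 → NEW=0, ERR=252233/2048
(1,2): OLD=12754557/65536 → NEW=255, ERR=-3957123/65536
(1,3): OLD=24485689/262144 → NEW=0, ERR=24485689/262144
(1,4): OLD=747127947/4194304 → NEW=255, ERR=-322419573/4194304
(2,0): OLD=3524403/32768 → NEW=0, ERR=3524403/32768
(2,1): OLD=186137825/1048576 → NEW=255, ERR=-81249055/1048576
(2,2): OLD=1534147043/16777216 → NEW=0, ERR=1534147043/16777216
(2,3): OLD=53689274361/268435456 → NEW=255, ERR=-14761766919/268435456
(2,4): OLD=643200434575/4294967296 → NEW=255, ERR=-452016225905/4294967296
(3,0): OLD=1410676355/16777216 → NEW=0, ERR=1410676355/16777216
(3,1): OLD=18312645575/134217728 → NEW=255, ERR=-15912875065/134217728
(3,2): OLD=397507169469/4294967296 → NEW=0, ERR=397507169469/4294967296
(3,3): OLD=1479947063253/8589934592 → NEW=255, ERR=-710486257707/8589934592
(3,4): OLD=14635630067081/137438953472 → NEW=0, ERR=14635630067081/137438953472
(4,0): OLD=169749702605/2147483648 → NEW=0, ERR=169749702605/2147483648
(4,1): OLD=7637562864333/68719476736 → NEW=0, ERR=7637562864333/68719476736
(4,2): OLD=209598032767139/1099511627776 → NEW=255, ERR=-70777432315741/1099511627776
(4,3): OLD=2071322888336077/17592186044416 → NEW=0, ERR=2071322888336077/17592186044416
(4,4): OLD=71387633553154587/281474976710656 → NEW=255, ERR=-388485508062693/281474976710656
(5,0): OLD=132536013092999/1099511627776 → NEW=0, ERR=132536013092999/1099511627776
(5,1): OLD=1577481544990677/8796093022208 → NEW=255, ERR=-665522175672363/8796093022208
(5,2): OLD=31188801569543677/281474976710656 → NEW=0, ERR=31188801569543677/281474976710656
(5,3): OLD=270203825902145747/1125899906842624 → NEW=255, ERR=-16900650342723373/1125899906842624
(5,4): OLD=3321139728037876513/18014398509481984 → NEW=255, ERR=-1272531891880029407/18014398509481984
Output grid:
  Row 0: .#.##  (2 black, running=2)
  Row 1: ..#.#  (3 black, running=5)
  Row 2: .#.##  (2 black, running=7)
  Row 3: .#.#.  (3 black, running=10)
  Row 4: ..#.#  (3 black, running=13)
  Row 5: .#.##  (2 black, running=15)

Answer: 15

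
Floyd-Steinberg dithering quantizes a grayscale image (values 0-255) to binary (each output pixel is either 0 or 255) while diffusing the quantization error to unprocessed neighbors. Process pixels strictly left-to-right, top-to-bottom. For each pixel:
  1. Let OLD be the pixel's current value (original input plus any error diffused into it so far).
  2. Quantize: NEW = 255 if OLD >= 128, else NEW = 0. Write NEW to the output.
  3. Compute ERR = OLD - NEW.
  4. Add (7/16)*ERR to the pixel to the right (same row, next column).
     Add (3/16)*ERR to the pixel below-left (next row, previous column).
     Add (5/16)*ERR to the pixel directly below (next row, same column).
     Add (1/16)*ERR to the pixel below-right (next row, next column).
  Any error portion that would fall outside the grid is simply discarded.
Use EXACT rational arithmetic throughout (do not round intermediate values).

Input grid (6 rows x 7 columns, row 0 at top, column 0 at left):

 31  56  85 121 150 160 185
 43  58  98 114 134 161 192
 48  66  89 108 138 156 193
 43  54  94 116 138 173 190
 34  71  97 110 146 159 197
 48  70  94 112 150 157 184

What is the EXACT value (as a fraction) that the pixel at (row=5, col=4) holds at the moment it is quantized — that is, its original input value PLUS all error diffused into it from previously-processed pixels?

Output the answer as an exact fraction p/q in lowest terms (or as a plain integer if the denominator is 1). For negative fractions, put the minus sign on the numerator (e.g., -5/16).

Answer: 1995408130052141725/18014398509481984

Derivation:
(0,0): OLD=31 → NEW=0, ERR=31
(0,1): OLD=1113/16 → NEW=0, ERR=1113/16
(0,2): OLD=29551/256 → NEW=0, ERR=29551/256
(0,3): OLD=702473/4096 → NEW=255, ERR=-342007/4096
(0,4): OLD=7436351/65536 → NEW=0, ERR=7436351/65536
(0,5): OLD=219826617/1048576 → NEW=255, ERR=-47560263/1048576
(0,6): OLD=2770863119/16777216 → NEW=255, ERR=-1507326961/16777216
(1,0): OLD=16827/256 → NEW=0, ERR=16827/256
(1,1): OLD=270493/2048 → NEW=255, ERR=-251747/2048
(1,2): OLD=4521057/65536 → NEW=0, ERR=4521057/65536
(1,3): OLD=38424653/262144 → NEW=255, ERR=-28422067/262144
(1,4): OLD=1817002567/16777216 → NEW=0, ERR=1817002567/16777216
(1,5): OLD=24757015159/134217728 → NEW=255, ERR=-9468505481/134217728
(1,6): OLD=279656529945/2147483648 → NEW=255, ERR=-267951800295/2147483648
(2,0): OLD=1490703/32768 → NEW=0, ERR=1490703/32768
(2,1): OLD=67667221/1048576 → NEW=0, ERR=67667221/1048576
(2,2): OLD=1858568063/16777216 → NEW=0, ERR=1858568063/16777216
(2,3): OLD=19757171271/134217728 → NEW=255, ERR=-14468349369/134217728
(2,4): OLD=112398392887/1073741824 → NEW=0, ERR=112398392887/1073741824
(2,5): OLD=5604937175037/34359738368 → NEW=255, ERR=-3156796108803/34359738368
(2,6): OLD=60145217892027/549755813888 → NEW=0, ERR=60145217892027/549755813888
(3,0): OLD=1162934431/16777216 → NEW=0, ERR=1162934431/16777216
(3,1): OLD=17194188723/134217728 → NEW=255, ERR=-17031331917/134217728
(3,2): OLD=61121609097/1073741824 → NEW=0, ERR=61121609097/1073741824
(3,3): OLD=574531412239/4294967296 → NEW=255, ERR=-520685248241/4294967296
(3,4): OLD=51517385512095/549755813888 → NEW=0, ERR=51517385512095/549755813888
(3,5): OLD=933892866778317/4398046511104 → NEW=255, ERR=-187608993553203/4398046511104
(3,6): OLD=14058537252638035/70368744177664 → NEW=255, ERR=-3885492512666285/70368744177664
(4,0): OLD=68437825521/2147483648 → NEW=0, ERR=68437825521/2147483648
(4,1): OLD=2071684911165/34359738368 → NEW=0, ERR=2071684911165/34359738368
(4,2): OLD=60751098852275/549755813888 → NEW=0, ERR=60751098852275/549755813888
(4,3): OLD=622717892964257/4398046511104 → NEW=255, ERR=-498783967367263/4398046511104
(4,4): OLD=3873517811996755/35184372088832 → NEW=0, ERR=3873517811996755/35184372088832
(4,5): OLD=213176362879224851/1125899906842624 → NEW=255, ERR=-73928113365644269/1125899906842624
(4,6): OLD=2672472409445518197/18014398509481984 → NEW=255, ERR=-1921199210472387723/18014398509481984
(5,0): OLD=38078359841799/549755813888 → NEW=0, ERR=38078359841799/549755813888
(5,1): OLD=623891601615277/4398046511104 → NEW=255, ERR=-497610258716243/4398046511104
(5,2): OLD=2165128931152523/35184372088832 → NEW=0, ERR=2165128931152523/35184372088832
(5,3): OLD=36881781184549975/281474976710656 → NEW=255, ERR=-34894337876667305/281474976710656
(5,4): OLD=1995408130052141725/18014398509481984 → NEW=0, ERR=1995408130052141725/18014398509481984
Target (5,4): original=150, with diffused error = 1995408130052141725/18014398509481984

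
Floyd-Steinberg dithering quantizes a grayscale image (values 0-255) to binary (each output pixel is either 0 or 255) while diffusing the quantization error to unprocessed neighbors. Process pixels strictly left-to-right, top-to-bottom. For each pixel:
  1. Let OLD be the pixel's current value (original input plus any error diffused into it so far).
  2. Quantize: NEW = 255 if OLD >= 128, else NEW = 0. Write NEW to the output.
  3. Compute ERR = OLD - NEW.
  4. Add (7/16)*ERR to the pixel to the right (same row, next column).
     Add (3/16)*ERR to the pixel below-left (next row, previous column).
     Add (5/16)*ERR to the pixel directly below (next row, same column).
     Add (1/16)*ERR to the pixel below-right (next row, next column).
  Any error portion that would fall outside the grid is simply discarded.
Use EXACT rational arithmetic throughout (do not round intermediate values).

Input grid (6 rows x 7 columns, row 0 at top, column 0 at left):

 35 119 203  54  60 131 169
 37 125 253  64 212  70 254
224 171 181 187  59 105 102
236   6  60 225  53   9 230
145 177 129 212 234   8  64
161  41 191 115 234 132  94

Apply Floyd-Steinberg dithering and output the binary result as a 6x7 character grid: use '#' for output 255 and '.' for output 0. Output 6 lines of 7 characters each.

Answer: .##..#.
..#.#.#
####.#.
#..#..#
.#.##..
#.#.##.

Derivation:
(0,0): OLD=35 → NEW=0, ERR=35
(0,1): OLD=2149/16 → NEW=255, ERR=-1931/16
(0,2): OLD=38451/256 → NEW=255, ERR=-26829/256
(0,3): OLD=33381/4096 → NEW=0, ERR=33381/4096
(0,4): OLD=4165827/65536 → NEW=0, ERR=4165827/65536
(0,5): OLD=166524245/1048576 → NEW=255, ERR=-100862635/1048576
(0,6): OLD=2129311059/16777216 → NEW=0, ERR=2129311059/16777216
(1,0): OLD=6479/256 → NEW=0, ERR=6479/256
(1,1): OLD=165673/2048 → NEW=0, ERR=165673/2048
(1,2): OLD=16359517/65536 → NEW=255, ERR=-352163/65536
(1,3): OLD=18235865/262144 → NEW=0, ERR=18235865/262144
(1,4): OLD=4106597803/16777216 → NEW=255, ERR=-171592277/16777216
(1,5): OLD=8487355035/134217728 → NEW=0, ERR=8487355035/134217728
(1,6): OLD=677134356917/2147483648 → NEW=255, ERR=129526026677/2147483648
(2,0): OLD=8096211/32768 → NEW=255, ERR=-259629/32768
(2,1): OLD=202781505/1048576 → NEW=255, ERR=-64605375/1048576
(2,2): OLD=2859920387/16777216 → NEW=255, ERR=-1418269693/16777216
(2,3): OLD=22750044331/134217728 → NEW=255, ERR=-11475476309/134217728
(2,4): OLD=37154168987/1073741824 → NEW=0, ERR=37154168987/1073741824
(2,5): OLD=5173533565833/34359738368 → NEW=255, ERR=-3588199718007/34359738368
(2,6): OLD=43492540013647/549755813888 → NEW=0, ERR=43492540013647/549755813888
(3,0): OLD=3724066211/16777216 → NEW=255, ERR=-554123869/16777216
(3,1): OLD=-5912211737/134217728 → NEW=0, ERR=-5912211737/134217728
(3,2): OLD=-5981583963/1073741824 → NEW=0, ERR=-5981583963/1073741824
(3,3): OLD=846318418227/4294967296 → NEW=255, ERR=-248898242253/4294967296
(3,4): OLD=7441102518691/549755813888 → NEW=0, ERR=7441102518691/549755813888
(3,5): OLD=-3151434023783/4398046511104 → NEW=0, ERR=-3151434023783/4398046511104
(3,6): OLD=17443163159337223/70368744177664 → NEW=255, ERR=-500866605967097/70368744177664
(4,0): OLD=271483538989/2147483648 → NEW=0, ERR=271483538989/2147483648
(4,1): OLD=7402264166089/34359738368 → NEW=255, ERR=-1359469117751/34359738368
(4,2): OLD=52958078714471/549755813888 → NEW=0, ERR=52958078714471/549755813888
(4,3): OLD=1047722066617245/4398046511104 → NEW=255, ERR=-73779793714275/4398046511104
(4,4): OLD=7991572790091335/35184372088832 → NEW=255, ERR=-980442092560825/35184372088832
(4,5): OLD=-5521243458522041/1125899906842624 → NEW=0, ERR=-5521243458522041/1125899906842624
(4,6): OLD=1073396704809736481/18014398509481984 → NEW=0, ERR=1073396704809736481/18014398509481984
(5,0): OLD=106150961801835/549755813888 → NEW=255, ERR=-34036770739605/549755813888
(5,1): OLD=120999455718905/4398046511104 → NEW=0, ERR=120999455718905/4398046511104
(5,2): OLD=8005199024165023/35184372088832 → NEW=255, ERR=-966815858487137/35184372088832
(5,3): OLD=27734166322756795/281474976710656 → NEW=0, ERR=27734166322756795/281474976710656
(5,4): OLD=4799603815879821993/18014398509481984 → NEW=255, ERR=205932195961916073/18014398509481984
(5,5): OLD=20882219655057833241/144115188075855872 → NEW=255, ERR=-15867153304285414119/144115188075855872
(5,6): OLD=147908318765787970647/2305843009213693952 → NEW=0, ERR=147908318765787970647/2305843009213693952
Row 0: .##..#.
Row 1: ..#.#.#
Row 2: ####.#.
Row 3: #..#..#
Row 4: .#.##..
Row 5: #.#.##.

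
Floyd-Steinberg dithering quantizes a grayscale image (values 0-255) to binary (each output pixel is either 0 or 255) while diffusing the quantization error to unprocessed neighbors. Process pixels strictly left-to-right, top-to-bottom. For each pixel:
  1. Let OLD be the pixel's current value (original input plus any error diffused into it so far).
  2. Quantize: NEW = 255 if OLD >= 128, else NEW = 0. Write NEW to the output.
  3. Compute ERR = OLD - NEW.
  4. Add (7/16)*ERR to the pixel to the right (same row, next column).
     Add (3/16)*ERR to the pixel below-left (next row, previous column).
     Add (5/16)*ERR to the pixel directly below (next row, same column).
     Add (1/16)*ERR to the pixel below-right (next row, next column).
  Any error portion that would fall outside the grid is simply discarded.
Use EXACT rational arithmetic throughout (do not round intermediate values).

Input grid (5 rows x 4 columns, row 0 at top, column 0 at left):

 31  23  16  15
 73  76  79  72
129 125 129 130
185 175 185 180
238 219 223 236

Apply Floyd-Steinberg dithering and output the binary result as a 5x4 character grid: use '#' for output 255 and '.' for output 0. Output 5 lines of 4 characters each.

Answer: ....
.#..
#.##
#.#.
####

Derivation:
(0,0): OLD=31 → NEW=0, ERR=31
(0,1): OLD=585/16 → NEW=0, ERR=585/16
(0,2): OLD=8191/256 → NEW=0, ERR=8191/256
(0,3): OLD=118777/4096 → NEW=0, ERR=118777/4096
(1,0): OLD=22923/256 → NEW=0, ERR=22923/256
(1,1): OLD=275533/2048 → NEW=255, ERR=-246707/2048
(1,2): OLD=2884817/65536 → NEW=0, ERR=2884817/65536
(1,3): OLD=107290247/1048576 → NEW=0, ERR=107290247/1048576
(2,0): OLD=4403871/32768 → NEW=255, ERR=-3951969/32768
(2,1): OLD=50794053/1048576 → NEW=0, ERR=50794053/1048576
(2,2): OLD=368270169/2097152 → NEW=255, ERR=-166503591/2097152
(2,3): OLD=4361767637/33554432 → NEW=255, ERR=-4194612523/33554432
(3,0): OLD=2623852079/16777216 → NEW=255, ERR=-1654338001/16777216
(3,1): OLD=33439868721/268435456 → NEW=0, ERR=33439868721/268435456
(3,2): OLD=834418309583/4294967296 → NEW=255, ERR=-260798350897/4294967296
(3,3): OLD=7518365987113/68719476736 → NEW=0, ERR=7518365987113/68719476736
(4,0): OLD=990174782531/4294967296 → NEW=255, ERR=-105041877949/4294967296
(4,1): OLD=7891778088137/34359738368 → NEW=255, ERR=-869955195703/34359738368
(4,2): OLD=243263556536361/1099511627776 → NEW=255, ERR=-37111908546519/1099511627776
(4,3): OLD=4426677447795951/17592186044416 → NEW=255, ERR=-59329993530129/17592186044416
Row 0: ....
Row 1: .#..
Row 2: #.##
Row 3: #.#.
Row 4: ####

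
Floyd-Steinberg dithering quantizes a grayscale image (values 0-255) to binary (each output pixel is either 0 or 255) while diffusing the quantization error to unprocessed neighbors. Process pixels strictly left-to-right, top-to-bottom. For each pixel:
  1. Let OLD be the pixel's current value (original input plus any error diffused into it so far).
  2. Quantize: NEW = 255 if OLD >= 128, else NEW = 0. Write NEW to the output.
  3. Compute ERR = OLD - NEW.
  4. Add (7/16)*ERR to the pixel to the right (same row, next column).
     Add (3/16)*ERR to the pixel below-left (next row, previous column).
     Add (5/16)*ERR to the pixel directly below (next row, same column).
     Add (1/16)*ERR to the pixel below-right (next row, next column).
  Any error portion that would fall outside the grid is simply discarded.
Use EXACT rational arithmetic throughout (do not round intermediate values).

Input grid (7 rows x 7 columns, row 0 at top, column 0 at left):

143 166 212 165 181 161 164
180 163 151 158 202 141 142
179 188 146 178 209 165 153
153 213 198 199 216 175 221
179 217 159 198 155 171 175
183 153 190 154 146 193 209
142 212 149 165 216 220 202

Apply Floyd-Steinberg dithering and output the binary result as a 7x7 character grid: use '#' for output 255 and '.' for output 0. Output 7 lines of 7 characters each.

(0,0): OLD=143 → NEW=255, ERR=-112
(0,1): OLD=117 → NEW=0, ERR=117
(0,2): OLD=4211/16 → NEW=255, ERR=131/16
(0,3): OLD=43157/256 → NEW=255, ERR=-22123/256
(0,4): OLD=586515/4096 → NEW=255, ERR=-457965/4096
(0,5): OLD=7345541/65536 → NEW=0, ERR=7345541/65536
(0,6): OLD=223385251/1048576 → NEW=255, ERR=-44001629/1048576
(1,0): OLD=2671/16 → NEW=255, ERR=-1409/16
(1,1): OLD=19913/128 → NEW=255, ERR=-12727/128
(1,2): OLD=414381/4096 → NEW=0, ERR=414381/4096
(1,3): OLD=2536289/16384 → NEW=255, ERR=-1641631/16384
(1,4): OLD=145582619/1048576 → NEW=255, ERR=-121804261/1048576
(1,5): OLD=925678491/8388608 → NEW=0, ERR=925678491/8388608
(1,6): OLD=24718830901/134217728 → NEW=255, ERR=-9506689739/134217728
(2,0): OLD=272051/2048 → NEW=255, ERR=-250189/2048
(2,1): OLD=7664241/65536 → NEW=0, ERR=7664241/65536
(2,2): OLD=213676467/1048576 → NEW=255, ERR=-53710413/1048576
(2,3): OLD=912859195/8388608 → NEW=0, ERR=912859195/8388608
(2,4): OLD=15752934739/67108864 → NEW=255, ERR=-1359825581/67108864
(2,5): OLD=365240508441/2147483648 → NEW=255, ERR=-182367821799/2147483648
(2,6): OLD=3456903732287/34359738368 → NEW=0, ERR=3456903732287/34359738368
(3,0): OLD=143394611/1048576 → NEW=255, ERR=-123992269/1048576
(3,1): OLD=1514756199/8388608 → NEW=255, ERR=-624338841/8388608
(3,2): OLD=11887961085/67108864 → NEW=255, ERR=-5224799235/67108864
(3,3): OLD=51524613239/268435456 → NEW=255, ERR=-16926428041/268435456
(3,4): OLD=5942839912755/34359738368 → NEW=255, ERR=-2818893371085/34359738368
(3,5): OLD=35780034294137/274877906944 → NEW=255, ERR=-34313831976583/274877906944
(3,6): OLD=846704523219111/4398046511104 → NEW=255, ERR=-274797337112409/4398046511104
(4,0): OLD=17192266029/134217728 → NEW=255, ERR=-17033254611/134217728
(4,1): OLD=249604256217/2147483648 → NEW=0, ERR=249604256217/2147483648
(4,2): OLD=5808395300151/34359738368 → NEW=255, ERR=-2953337983689/34359738368
(4,3): OLD=33106796998093/274877906944 → NEW=0, ERR=33106796998093/274877906944
(4,4): OLD=340207447560319/2199023255552 → NEW=255, ERR=-220543482605441/2199023255552
(4,5): OLD=5015129576941623/70368744177664 → NEW=0, ERR=5015129576941623/70368744177664
(4,6): OLD=201370262781052593/1125899906842624 → NEW=255, ERR=-85734213463816527/1125899906842624
(5,0): OLD=5673984521115/34359738368 → NEW=255, ERR=-3087748762725/34359738368
(5,1): OLD=34623105775833/274877906944 → NEW=0, ERR=34623105775833/274877906944
(5,2): OLD=545563396991543/2199023255552 → NEW=255, ERR=-15187533174217/2199023255552
(5,3): OLD=2892854185305955/17592186044416 → NEW=255, ERR=-1593153256020125/17592186044416
(5,4): OLD=108006866775925721/1125899906842624 → NEW=0, ERR=108006866775925721/1125899906842624
(5,5): OLD=2131958221215698713/9007199254740992 → NEW=255, ERR=-164877588743254247/9007199254740992
(5,6): OLD=26178499233946964183/144115188075855872 → NEW=255, ERR=-10570873725396283177/144115188075855872
(6,0): OLD=604881971395267/4398046511104 → NEW=255, ERR=-516619888936253/4398046511104
(6,1): OLD=13585325964503535/70368744177664 → NEW=255, ERR=-4358703800800785/70368744177664
(6,2): OLD=124563830212442509/1125899906842624 → NEW=0, ERR=124563830212442509/1125899906842624
(6,3): OLD=1825379053483881491/9007199254740992 → NEW=255, ERR=-471456756475071469/9007199254740992
(6,4): OLD=3854828845848041271/18014398509481984 → NEW=255, ERR=-738842774069864649/18014398509481984
(6,5): OLD=434832317350769552093/2305843009213693952 → NEW=255, ERR=-153157649998722405667/2305843009213693952
(6,6): OLD=5492502495037626271803/36893488147419103232 → NEW=255, ERR=-3915336982554245052357/36893488147419103232
Row 0: #.###.#
Row 1: ##.##.#
Row 2: #.#.##.
Row 3: #######
Row 4: #.#.#.#
Row 5: #.##.##
Row 6: ##.####

Answer: #.###.#
##.##.#
#.#.##.
#######
#.#.#.#
#.##.##
##.####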